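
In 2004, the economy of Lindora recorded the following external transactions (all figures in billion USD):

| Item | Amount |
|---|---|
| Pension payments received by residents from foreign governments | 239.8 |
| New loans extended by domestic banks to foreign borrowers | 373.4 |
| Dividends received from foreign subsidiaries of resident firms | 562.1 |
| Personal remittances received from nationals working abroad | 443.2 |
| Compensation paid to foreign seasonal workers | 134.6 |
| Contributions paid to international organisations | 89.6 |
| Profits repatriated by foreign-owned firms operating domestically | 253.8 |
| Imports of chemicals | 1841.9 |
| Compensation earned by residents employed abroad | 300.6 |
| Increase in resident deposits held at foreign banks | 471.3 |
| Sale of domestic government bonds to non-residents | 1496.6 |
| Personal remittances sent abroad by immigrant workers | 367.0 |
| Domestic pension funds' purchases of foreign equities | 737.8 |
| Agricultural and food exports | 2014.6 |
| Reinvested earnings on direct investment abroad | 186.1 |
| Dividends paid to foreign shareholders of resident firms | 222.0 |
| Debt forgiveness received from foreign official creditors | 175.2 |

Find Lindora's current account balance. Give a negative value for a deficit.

837.5

Goods: -1841.9 + 2014.6 = 172.7
Primary income: 186.1 - 253.8 + 300.6 - 222.0 - 134.6 + 562.1 = 438.4
Secondary income: -367.0 - 89.6 + 239.8 + 443.2 = 226.4
Current account = 172.7 + 438.4 + 226.4 = 837.5
(Excluded from the current account — financial account: new loans extended by domestic banks to foreign borrowers 373.4, increase in resident deposits held at foreign banks 471.3, sale of domestic government bonds to non-residents 1496.6, domestic pension funds' purchases of foreign equities 737.8; capital account: debt forgiveness received from foreign official creditors 175.2.)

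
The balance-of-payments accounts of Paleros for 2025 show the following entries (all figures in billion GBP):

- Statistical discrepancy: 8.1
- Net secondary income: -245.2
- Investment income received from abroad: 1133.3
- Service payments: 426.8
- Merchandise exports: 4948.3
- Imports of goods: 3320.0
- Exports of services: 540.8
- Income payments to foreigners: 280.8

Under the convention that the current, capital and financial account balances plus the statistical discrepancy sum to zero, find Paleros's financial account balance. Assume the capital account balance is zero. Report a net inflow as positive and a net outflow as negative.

-2357.7

Goods balance = 4948.3 - 3320.0 = 1628.3
Services balance = 540.8 - 426.8 = 114.0
Trade balance (goods + services) = 1628.3 + 114.0 = 1742.3
Net primary income = 1133.3 - 280.8 = 852.5
Net secondary income = -245.2
Current account = 1742.3 + 852.5 + (-245.2) = 2349.6
Financial account = -(2349.6 + 8.1) = -2357.7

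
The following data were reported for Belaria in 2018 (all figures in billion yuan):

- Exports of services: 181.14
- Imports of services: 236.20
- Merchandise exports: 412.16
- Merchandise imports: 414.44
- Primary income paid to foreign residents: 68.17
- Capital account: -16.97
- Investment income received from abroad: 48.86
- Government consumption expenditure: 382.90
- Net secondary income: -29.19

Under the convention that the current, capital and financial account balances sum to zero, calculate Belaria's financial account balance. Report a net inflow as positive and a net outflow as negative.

Goods balance = 412.16 - 414.44 = -2.28
Services balance = 181.14 - 236.20 = -55.06
Trade balance (goods + services) = -2.28 + (-55.06) = -57.34
Net primary income = 48.86 - 68.17 = -19.31
Net secondary income = -29.19
Current account = -57.34 + (-19.31) + (-29.19) = -105.84
Financial account = -(-105.84 + (-16.97)) = 122.81

122.81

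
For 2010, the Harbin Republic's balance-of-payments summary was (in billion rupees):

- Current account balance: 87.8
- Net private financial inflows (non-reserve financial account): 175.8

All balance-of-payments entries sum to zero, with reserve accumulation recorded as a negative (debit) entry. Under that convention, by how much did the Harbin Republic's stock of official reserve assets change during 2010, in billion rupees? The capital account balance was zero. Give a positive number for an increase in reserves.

Official reserve transactions balance = -(87.8 + 175.8) = -263.6
An accumulation of reserves is recorded as a debit (negative entry), so the change in the stock of reserves is the negative of that balance.
Change in official reserves = -(-263.6) = 263.6

263.6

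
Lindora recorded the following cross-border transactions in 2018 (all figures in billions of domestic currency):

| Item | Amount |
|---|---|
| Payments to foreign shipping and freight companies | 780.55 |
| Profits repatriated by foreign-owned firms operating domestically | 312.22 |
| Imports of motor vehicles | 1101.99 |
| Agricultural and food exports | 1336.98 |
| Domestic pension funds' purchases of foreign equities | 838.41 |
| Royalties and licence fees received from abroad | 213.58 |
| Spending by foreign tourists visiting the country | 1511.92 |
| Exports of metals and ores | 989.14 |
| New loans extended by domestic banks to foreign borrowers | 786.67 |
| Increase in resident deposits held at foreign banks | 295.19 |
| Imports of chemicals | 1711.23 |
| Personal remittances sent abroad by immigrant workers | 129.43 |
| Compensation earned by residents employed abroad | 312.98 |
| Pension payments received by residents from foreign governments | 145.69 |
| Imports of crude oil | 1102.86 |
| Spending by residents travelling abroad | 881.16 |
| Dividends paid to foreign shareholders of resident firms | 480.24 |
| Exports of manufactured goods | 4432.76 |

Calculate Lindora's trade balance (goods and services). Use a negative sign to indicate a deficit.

Goods: -1102.86 + 989.14 + 4432.76 - 1711.23 - 1101.99 + 1336.98 = 2842.80
Services: -780.55 + 213.58 - 881.16 + 1511.92 = 63.79
Trade balance = 2842.80 + 63.79 = 2906.59
(Excluded from the trade balance — primary income: profits repatriated by foreign-owned firms operating domestically 312.22, compensation earned by residents employed abroad 312.98, dividends paid to foreign shareholders of resident firms 480.24; financial account: domestic pension funds' purchases of foreign equities 838.41, new loans extended by domestic banks to foreign borrowers 786.67, increase in resident deposits held at foreign banks 295.19; secondary income: personal remittances sent abroad by immigrant workers 129.43, pension payments received by residents from foreign governments 145.69.)

2906.59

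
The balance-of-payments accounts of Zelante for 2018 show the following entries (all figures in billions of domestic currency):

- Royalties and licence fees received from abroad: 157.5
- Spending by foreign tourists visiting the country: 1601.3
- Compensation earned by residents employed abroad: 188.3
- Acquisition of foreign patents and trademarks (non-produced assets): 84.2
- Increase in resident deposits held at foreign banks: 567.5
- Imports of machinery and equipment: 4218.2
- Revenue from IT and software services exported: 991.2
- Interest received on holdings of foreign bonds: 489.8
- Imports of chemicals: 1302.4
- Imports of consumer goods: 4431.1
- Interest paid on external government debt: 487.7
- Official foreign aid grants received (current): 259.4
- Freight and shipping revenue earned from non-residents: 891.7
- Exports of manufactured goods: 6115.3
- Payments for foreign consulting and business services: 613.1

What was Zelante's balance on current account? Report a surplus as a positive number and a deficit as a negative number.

Goods: -4218.2 + 6115.3 - 4431.1 - 1302.4 = -3836.4
Services: 157.5 + 991.2 + 1601.3 + 891.7 - 613.1 = 3028.6
Primary income: 489.8 - 487.7 + 188.3 = 190.4
Secondary income: 259.4
Current account = (-3836.4) + 3028.6 + 190.4 + 259.4 = -358.0
(Excluded from the current account — capital account: acquisition of foreign patents and trademarks (non-produced assets) 84.2; financial account: increase in resident deposits held at foreign banks 567.5.)

-358.0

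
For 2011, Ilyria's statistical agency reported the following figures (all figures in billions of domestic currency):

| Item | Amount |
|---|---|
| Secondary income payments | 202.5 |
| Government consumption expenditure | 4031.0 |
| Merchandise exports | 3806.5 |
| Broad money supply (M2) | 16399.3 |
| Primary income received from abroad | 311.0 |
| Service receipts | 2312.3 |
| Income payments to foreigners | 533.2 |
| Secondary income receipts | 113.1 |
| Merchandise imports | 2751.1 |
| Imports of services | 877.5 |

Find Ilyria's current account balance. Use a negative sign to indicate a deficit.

Goods balance = 3806.5 - 2751.1 = 1055.4
Services balance = 2312.3 - 877.5 = 1434.8
Trade balance (goods + services) = 1055.4 + 1434.8 = 2490.2
Net primary income = 311.0 - 533.2 = -222.2
Net secondary income = 113.1 - 202.5 = -89.4
Current account = 2490.2 + (-222.2) + (-89.4) = 2178.6

2178.6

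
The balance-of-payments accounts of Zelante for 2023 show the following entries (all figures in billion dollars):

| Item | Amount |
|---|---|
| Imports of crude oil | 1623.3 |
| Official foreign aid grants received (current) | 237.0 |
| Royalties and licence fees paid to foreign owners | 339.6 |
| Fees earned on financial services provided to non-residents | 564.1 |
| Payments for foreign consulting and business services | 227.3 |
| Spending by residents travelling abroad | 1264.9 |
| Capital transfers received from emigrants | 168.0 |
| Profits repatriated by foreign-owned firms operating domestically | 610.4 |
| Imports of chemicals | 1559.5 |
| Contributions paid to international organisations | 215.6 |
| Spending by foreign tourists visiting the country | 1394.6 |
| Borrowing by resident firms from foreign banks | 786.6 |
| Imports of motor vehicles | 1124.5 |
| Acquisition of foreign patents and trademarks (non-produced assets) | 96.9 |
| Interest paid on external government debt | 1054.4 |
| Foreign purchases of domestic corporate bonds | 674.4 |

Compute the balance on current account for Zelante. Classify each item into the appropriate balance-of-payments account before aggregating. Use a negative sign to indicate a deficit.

-5823.8

Goods: -1124.5 - 1623.3 - 1559.5 = -4307.3
Services: -1264.9 + 1394.6 - 339.6 + 564.1 - 227.3 = 126.9
Primary income: -1054.4 - 610.4 = -1664.8
Secondary income: -215.6 + 237.0 = 21.4
Current account = (-4307.3) + 126.9 + (-1664.8) + 21.4 = -5823.8
(Excluded from the current account — capital account: capital transfers received from emigrants 168.0, acquisition of foreign patents and trademarks (non-produced assets) 96.9; financial account: borrowing by resident firms from foreign banks 786.6, foreign purchases of domestic corporate bonds 674.4.)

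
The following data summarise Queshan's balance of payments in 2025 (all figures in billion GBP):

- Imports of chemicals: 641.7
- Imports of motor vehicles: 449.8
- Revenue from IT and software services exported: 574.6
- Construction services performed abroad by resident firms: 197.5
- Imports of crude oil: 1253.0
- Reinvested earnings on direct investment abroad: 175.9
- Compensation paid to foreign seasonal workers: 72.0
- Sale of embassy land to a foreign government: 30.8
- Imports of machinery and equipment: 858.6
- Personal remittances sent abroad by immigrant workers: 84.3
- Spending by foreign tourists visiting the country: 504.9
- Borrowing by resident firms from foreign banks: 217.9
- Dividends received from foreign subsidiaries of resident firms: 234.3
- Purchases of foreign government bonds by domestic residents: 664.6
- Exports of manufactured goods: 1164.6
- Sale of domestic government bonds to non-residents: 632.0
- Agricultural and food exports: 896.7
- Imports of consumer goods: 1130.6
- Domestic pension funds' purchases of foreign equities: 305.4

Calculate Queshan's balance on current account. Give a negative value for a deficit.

-741.5

Goods: 896.7 - 641.7 - 1253.0 - 1130.6 - 449.8 - 858.6 + 1164.6 = -2272.4
Services: 504.9 + 197.5 + 574.6 = 1277.0
Primary income: 175.9 - 72.0 + 234.3 = 338.2
Secondary income: -84.3
Current account = (-2272.4) + 1277.0 + 338.2 + (-84.3) = -741.5
(Excluded from the current account — capital account: sale of embassy land to a foreign government 30.8; financial account: borrowing by resident firms from foreign banks 217.9, purchases of foreign government bonds by domestic residents 664.6, sale of domestic government bonds to non-residents 632.0, domestic pension funds' purchases of foreign equities 305.4.)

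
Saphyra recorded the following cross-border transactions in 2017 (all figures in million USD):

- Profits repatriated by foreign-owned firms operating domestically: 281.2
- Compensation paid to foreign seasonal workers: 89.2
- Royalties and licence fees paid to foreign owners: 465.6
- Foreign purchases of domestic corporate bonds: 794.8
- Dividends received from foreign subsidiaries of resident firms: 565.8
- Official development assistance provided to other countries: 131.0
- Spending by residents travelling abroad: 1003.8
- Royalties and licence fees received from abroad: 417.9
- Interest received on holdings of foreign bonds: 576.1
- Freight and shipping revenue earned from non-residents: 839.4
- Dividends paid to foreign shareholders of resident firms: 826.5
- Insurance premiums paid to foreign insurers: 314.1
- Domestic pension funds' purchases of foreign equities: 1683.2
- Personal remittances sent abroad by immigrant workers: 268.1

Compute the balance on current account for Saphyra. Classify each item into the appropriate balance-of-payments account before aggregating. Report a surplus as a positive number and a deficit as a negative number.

-980.3

Services: -314.1 + 839.4 - 465.6 - 1003.8 + 417.9 = -526.2
Primary income: 565.8 + 576.1 - 89.2 - 281.2 - 826.5 = -55.0
Secondary income: -131.0 - 268.1 = -399.1
Current account = (-526.2) + (-55.0) + (-399.1) = -980.3
(Excluded from the current account — financial account: foreign purchases of domestic corporate bonds 794.8, domestic pension funds' purchases of foreign equities 1683.2.)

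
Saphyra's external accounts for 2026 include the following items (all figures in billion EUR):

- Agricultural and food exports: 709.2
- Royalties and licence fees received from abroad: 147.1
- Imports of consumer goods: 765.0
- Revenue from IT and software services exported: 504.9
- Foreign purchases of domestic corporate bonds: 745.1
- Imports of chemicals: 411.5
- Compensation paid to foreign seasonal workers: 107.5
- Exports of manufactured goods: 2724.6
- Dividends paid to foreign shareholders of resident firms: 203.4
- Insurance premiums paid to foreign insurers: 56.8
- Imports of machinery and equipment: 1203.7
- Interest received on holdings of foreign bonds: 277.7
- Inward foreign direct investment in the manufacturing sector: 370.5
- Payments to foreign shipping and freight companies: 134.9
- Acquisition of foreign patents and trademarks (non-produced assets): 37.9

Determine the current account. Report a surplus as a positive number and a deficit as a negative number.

1480.7

Goods: 709.2 - 765.0 + 2724.6 - 1203.7 - 411.5 = 1053.6
Services: 504.9 + 147.1 - 56.8 - 134.9 = 460.3
Primary income: 277.7 - 107.5 - 203.4 = -33.2
Current account = 1053.6 + 460.3 + (-33.2) = 1480.7
(Excluded from the current account — financial account: foreign purchases of domestic corporate bonds 745.1, inward foreign direct investment in the manufacturing sector 370.5; capital account: acquisition of foreign patents and trademarks (non-produced assets) 37.9.)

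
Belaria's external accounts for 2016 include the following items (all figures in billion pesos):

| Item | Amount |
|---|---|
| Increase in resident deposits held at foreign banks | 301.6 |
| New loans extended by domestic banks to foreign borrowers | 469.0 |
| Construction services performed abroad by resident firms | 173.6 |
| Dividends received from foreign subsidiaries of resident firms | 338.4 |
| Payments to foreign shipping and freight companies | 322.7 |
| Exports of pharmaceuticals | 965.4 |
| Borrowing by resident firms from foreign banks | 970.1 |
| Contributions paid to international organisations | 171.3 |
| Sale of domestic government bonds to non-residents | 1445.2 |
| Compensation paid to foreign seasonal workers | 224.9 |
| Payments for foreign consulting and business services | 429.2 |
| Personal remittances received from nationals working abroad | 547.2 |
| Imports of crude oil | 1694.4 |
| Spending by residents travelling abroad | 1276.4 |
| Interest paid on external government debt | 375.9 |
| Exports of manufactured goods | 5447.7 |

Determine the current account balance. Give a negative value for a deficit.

Goods: 965.4 + 5447.7 - 1694.4 = 4718.7
Services: -322.7 + 173.6 - 1276.4 - 429.2 = -1854.7
Primary income: -375.9 - 224.9 + 338.4 = -262.4
Secondary income: 547.2 - 171.3 = 375.9
Current account = 4718.7 + (-1854.7) + (-262.4) + 375.9 = 2977.5
(Excluded from the current account — financial account: increase in resident deposits held at foreign banks 301.6, new loans extended by domestic banks to foreign borrowers 469.0, borrowing by resident firms from foreign banks 970.1, sale of domestic government bonds to non-residents 1445.2.)

2977.5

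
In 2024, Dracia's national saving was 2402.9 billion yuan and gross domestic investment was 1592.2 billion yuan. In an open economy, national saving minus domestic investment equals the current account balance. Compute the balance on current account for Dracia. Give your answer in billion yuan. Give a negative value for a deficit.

810.7

S - I = CA (net lending to the rest of the world).
CA = S - I = 2402.9 - 1592.2 = 810.7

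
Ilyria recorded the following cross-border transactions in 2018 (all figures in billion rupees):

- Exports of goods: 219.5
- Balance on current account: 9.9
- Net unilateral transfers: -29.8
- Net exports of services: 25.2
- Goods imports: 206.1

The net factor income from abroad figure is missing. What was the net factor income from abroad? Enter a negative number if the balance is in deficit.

Current account = goods balance + services balance + net primary income + net secondary income
Sum of the known components = 8.8
Net factor income from abroad = CA - (known components) = 9.9 - 8.8 = 1.1

1.1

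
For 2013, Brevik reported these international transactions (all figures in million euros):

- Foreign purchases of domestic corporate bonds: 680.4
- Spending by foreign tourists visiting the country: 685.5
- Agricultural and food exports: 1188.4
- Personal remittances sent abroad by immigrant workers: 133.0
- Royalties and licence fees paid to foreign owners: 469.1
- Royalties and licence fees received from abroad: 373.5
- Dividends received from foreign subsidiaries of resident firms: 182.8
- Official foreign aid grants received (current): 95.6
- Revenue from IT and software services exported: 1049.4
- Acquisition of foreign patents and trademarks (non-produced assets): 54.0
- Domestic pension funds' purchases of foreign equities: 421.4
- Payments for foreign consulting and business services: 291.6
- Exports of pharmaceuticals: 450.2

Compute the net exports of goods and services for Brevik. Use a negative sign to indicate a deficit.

2986.3

Goods: 450.2 + 1188.4 = 1638.6
Services: 685.5 + 373.5 - 469.1 - 291.6 + 1049.4 = 1347.7
Trade balance = 1638.6 + 1347.7 = 2986.3
(Excluded from the trade balance — financial account: foreign purchases of domestic corporate bonds 680.4, domestic pension funds' purchases of foreign equities 421.4; secondary income: personal remittances sent abroad by immigrant workers 133.0, official foreign aid grants received (current) 95.6; primary income: dividends received from foreign subsidiaries of resident firms 182.8; capital account: acquisition of foreign patents and trademarks (non-produced assets) 54.0.)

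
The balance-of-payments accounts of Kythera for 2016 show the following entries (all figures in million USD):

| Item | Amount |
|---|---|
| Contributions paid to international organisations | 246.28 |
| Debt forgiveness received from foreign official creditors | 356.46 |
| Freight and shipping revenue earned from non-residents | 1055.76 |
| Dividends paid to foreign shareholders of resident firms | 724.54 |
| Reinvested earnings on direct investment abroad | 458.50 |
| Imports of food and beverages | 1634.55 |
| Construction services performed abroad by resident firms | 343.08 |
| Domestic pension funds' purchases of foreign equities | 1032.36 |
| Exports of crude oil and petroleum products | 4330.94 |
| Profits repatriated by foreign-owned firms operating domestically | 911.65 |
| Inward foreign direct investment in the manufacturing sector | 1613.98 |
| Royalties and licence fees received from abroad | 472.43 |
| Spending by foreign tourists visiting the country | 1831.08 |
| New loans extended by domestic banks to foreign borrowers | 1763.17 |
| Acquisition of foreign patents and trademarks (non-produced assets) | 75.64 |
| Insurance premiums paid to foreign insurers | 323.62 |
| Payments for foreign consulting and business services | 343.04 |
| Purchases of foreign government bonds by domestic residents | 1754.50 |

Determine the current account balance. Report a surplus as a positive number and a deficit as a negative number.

Goods: -1634.55 + 4330.94 = 2696.39
Services: 1055.76 - 343.04 + 472.43 + 1831.08 - 323.62 + 343.08 = 3035.69
Primary income: 458.50 - 911.65 - 724.54 = -1177.69
Secondary income: -246.28
Current account = 2696.39 + 3035.69 + (-1177.69) + (-246.28) = 4308.11
(Excluded from the current account — capital account: debt forgiveness received from foreign official creditors 356.46, acquisition of foreign patents and trademarks (non-produced assets) 75.64; financial account: domestic pension funds' purchases of foreign equities 1032.36, inward foreign direct investment in the manufacturing sector 1613.98, new loans extended by domestic banks to foreign borrowers 1763.17, purchases of foreign government bonds by domestic residents 1754.50.)

4308.11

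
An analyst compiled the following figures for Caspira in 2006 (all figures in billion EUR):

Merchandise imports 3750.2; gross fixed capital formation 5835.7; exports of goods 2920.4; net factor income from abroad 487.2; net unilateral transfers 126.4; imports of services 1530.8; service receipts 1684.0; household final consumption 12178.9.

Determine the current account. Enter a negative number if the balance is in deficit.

-63.0

Goods balance = 2920.4 - 3750.2 = -829.8
Services balance = 1684.0 - 1530.8 = 153.2
Trade balance (goods + services) = -829.8 + 153.2 = -676.6
Net primary income = 487.2
Net secondary income = 126.4
Current account = -676.6 + 487.2 + 126.4 = -63.0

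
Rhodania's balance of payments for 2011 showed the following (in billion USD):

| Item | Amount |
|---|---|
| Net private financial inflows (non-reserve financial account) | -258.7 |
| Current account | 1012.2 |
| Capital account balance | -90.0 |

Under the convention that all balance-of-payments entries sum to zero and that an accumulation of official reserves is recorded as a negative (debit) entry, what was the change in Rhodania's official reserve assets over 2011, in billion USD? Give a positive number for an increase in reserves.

663.5

Official reserve transactions balance = -(1012.2 + (-90.0) + (-258.7)) = -663.5
An accumulation of reserves is recorded as a debit (negative entry), so the change in the stock of reserves is the negative of that balance.
Change in official reserves = -(-663.5) = 663.5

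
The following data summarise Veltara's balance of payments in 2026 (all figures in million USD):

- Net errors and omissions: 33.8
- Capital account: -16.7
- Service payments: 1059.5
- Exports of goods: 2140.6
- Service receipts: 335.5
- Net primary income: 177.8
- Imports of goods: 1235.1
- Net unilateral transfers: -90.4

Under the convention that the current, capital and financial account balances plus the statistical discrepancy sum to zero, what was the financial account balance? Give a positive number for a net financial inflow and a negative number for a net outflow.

Goods balance = 2140.6 - 1235.1 = 905.5
Services balance = 335.5 - 1059.5 = -724.0
Trade balance (goods + services) = 905.5 + (-724.0) = 181.5
Net primary income = 177.8
Net secondary income = -90.4
Current account = 181.5 + 177.8 + (-90.4) = 268.9
Financial account = -(268.9 + (-16.7) + 33.8) = -286.0

-286.0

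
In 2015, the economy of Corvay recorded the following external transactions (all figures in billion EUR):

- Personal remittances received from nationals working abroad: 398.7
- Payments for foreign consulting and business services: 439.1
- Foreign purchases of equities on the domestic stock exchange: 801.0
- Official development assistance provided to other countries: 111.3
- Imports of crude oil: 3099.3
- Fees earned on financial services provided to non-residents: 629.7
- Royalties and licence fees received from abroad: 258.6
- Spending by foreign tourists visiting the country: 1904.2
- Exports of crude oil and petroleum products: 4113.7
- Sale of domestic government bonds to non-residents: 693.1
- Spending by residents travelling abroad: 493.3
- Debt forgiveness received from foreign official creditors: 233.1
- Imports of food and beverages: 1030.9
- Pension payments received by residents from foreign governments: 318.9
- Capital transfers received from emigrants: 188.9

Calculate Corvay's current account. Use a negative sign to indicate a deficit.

Goods: -3099.3 - 1030.9 + 4113.7 = -16.5
Services: 629.7 - 493.3 + 258.6 + 1904.2 - 439.1 = 1860.1
Secondary income: 398.7 - 111.3 + 318.9 = 606.3
Current account = (-16.5) + 1860.1 + 606.3 = 2449.9
(Excluded from the current account — financial account: foreign purchases of equities on the domestic stock exchange 801.0, sale of domestic government bonds to non-residents 693.1; capital account: debt forgiveness received from foreign official creditors 233.1, capital transfers received from emigrants 188.9.)

2449.9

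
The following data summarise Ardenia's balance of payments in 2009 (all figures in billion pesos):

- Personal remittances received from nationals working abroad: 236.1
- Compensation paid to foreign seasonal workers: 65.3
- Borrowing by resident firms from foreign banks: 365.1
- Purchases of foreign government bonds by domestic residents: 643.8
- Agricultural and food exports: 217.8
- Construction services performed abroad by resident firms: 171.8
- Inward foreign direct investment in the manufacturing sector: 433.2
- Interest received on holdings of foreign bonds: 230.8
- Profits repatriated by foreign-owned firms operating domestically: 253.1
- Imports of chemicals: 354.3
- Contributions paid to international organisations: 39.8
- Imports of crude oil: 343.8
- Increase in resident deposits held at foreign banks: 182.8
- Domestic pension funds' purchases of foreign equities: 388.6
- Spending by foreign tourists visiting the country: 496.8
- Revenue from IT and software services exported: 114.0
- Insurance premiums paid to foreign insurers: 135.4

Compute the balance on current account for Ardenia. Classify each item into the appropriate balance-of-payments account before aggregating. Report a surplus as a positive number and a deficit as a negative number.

275.6

Goods: -343.8 + 217.8 - 354.3 = -480.3
Services: -135.4 + 171.8 + 114.0 + 496.8 = 647.2
Primary income: -253.1 - 65.3 + 230.8 = -87.6
Secondary income: -39.8 + 236.1 = 196.3
Current account = (-480.3) + 647.2 + (-87.6) + 196.3 = 275.6
(Excluded from the current account — financial account: borrowing by resident firms from foreign banks 365.1, purchases of foreign government bonds by domestic residents 643.8, inward foreign direct investment in the manufacturing sector 433.2, increase in resident deposits held at foreign banks 182.8, domestic pension funds' purchases of foreign equities 388.6.)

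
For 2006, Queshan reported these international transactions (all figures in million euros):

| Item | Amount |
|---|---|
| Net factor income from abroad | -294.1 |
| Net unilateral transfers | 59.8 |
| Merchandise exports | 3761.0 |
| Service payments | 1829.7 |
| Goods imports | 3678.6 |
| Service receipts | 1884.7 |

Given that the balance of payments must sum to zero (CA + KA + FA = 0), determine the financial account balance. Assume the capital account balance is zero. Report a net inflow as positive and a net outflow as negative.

Goods balance = 3761.0 - 3678.6 = 82.4
Services balance = 1884.7 - 1829.7 = 55.0
Trade balance (goods + services) = 82.4 + 55.0 = 137.4
Net primary income = -294.1
Net secondary income = 59.8
Current account = 137.4 + (-294.1) + 59.8 = -96.9
Financial account = -(-96.9) = 96.9

96.9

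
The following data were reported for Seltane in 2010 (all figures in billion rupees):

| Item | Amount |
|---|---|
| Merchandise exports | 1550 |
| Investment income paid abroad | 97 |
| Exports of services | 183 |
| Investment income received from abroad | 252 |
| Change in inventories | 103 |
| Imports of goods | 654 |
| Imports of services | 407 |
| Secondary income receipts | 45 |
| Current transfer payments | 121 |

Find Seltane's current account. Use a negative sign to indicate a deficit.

751

Goods balance = 1550 - 654 = 896
Services balance = 183 - 407 = -224
Trade balance (goods + services) = 896 + (-224) = 672
Net primary income = 252 - 97 = 155
Net secondary income = 45 - 121 = -76
Current account = 672 + 155 + (-76) = 751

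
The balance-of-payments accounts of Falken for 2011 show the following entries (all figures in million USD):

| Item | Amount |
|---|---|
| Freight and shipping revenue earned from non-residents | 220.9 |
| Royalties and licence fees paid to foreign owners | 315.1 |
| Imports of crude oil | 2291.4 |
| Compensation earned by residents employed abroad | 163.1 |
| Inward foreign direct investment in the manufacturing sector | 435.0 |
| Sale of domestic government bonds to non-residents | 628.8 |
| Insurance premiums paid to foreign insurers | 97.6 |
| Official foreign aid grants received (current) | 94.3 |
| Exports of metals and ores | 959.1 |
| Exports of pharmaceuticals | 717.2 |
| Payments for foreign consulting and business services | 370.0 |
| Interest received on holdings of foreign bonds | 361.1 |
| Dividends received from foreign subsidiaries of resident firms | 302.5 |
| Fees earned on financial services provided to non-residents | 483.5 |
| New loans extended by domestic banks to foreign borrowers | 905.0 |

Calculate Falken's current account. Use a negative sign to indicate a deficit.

227.6

Goods: 717.2 - 2291.4 + 959.1 = -615.1
Services: -370.0 + 220.9 - 97.6 + 483.5 - 315.1 = -78.3
Primary income: 163.1 + 361.1 + 302.5 = 826.7
Secondary income: 94.3
Current account = (-615.1) + (-78.3) + 826.7 + 94.3 = 227.6
(Excluded from the current account — financial account: inward foreign direct investment in the manufacturing sector 435.0, sale of domestic government bonds to non-residents 628.8, new loans extended by domestic banks to foreign borrowers 905.0.)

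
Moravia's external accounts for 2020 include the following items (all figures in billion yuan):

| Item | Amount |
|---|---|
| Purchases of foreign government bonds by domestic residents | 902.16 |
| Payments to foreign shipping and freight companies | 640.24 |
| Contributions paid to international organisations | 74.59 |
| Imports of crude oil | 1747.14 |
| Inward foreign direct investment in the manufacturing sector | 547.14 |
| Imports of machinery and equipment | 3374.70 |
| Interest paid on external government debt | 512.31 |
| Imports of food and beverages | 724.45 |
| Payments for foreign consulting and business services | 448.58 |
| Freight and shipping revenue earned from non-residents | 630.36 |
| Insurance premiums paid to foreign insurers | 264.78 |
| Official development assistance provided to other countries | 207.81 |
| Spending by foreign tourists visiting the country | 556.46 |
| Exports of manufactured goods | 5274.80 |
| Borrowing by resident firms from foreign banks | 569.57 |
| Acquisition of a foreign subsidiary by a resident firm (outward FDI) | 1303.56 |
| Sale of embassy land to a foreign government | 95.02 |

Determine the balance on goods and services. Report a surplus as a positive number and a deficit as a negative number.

Goods: -3374.70 - 724.45 + 5274.80 - 1747.14 = -571.49
Services: -640.24 + 630.36 - 264.78 - 448.58 + 556.46 = -166.78
Trade balance = -571.49 + (-166.78) = -738.27
(Excluded from the trade balance — financial account: purchases of foreign government bonds by domestic residents 902.16, inward foreign direct investment in the manufacturing sector 547.14, borrowing by resident firms from foreign banks 569.57, acquisition of a foreign subsidiary by a resident firm (outward FDI) 1303.56; secondary income: contributions paid to international organisations 74.59, official development assistance provided to other countries 207.81; primary income: interest paid on external government debt 512.31; capital account: sale of embassy land to a foreign government 95.02.)

-738.27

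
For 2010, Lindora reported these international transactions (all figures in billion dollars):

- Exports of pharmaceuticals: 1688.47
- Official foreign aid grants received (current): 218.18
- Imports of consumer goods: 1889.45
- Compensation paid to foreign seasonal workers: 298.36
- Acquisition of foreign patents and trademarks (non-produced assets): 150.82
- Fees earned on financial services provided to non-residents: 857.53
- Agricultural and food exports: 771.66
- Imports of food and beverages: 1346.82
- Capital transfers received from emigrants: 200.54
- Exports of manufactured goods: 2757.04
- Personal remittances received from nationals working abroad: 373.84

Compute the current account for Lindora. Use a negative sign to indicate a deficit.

3132.09

Goods: 771.66 - 1889.45 + 1688.47 + 2757.04 - 1346.82 = 1980.90
Services: 857.53
Primary income: -298.36
Secondary income: 373.84 + 218.18 = 592.02
Current account = 1980.90 + 857.53 + (-298.36) + 592.02 = 3132.09
(Excluded from the current account — capital account: acquisition of foreign patents and trademarks (non-produced assets) 150.82, capital transfers received from emigrants 200.54.)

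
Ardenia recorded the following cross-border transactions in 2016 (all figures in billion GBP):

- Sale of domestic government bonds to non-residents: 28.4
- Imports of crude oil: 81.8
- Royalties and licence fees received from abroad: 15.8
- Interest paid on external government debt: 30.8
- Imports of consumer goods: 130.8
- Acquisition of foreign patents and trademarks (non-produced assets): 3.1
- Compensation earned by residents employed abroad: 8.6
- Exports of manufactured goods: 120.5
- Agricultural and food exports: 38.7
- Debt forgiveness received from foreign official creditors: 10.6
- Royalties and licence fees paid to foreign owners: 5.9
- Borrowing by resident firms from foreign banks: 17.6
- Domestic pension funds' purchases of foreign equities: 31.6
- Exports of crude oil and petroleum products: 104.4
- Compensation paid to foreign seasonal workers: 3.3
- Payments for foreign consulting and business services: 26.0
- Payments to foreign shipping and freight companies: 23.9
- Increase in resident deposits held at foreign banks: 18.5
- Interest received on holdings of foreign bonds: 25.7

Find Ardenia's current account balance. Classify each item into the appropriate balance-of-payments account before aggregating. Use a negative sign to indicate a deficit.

11.2

Goods: -81.8 + 120.5 - 130.8 + 38.7 + 104.4 = 51.0
Services: -26.0 - 23.9 + 15.8 - 5.9 = -40.0
Primary income: -30.8 - 3.3 + 8.6 + 25.7 = 0.2
Current account = 51.0 + (-40.0) + 0.2 = 11.2
(Excluded from the current account — financial account: sale of domestic government bonds to non-residents 28.4, borrowing by resident firms from foreign banks 17.6, domestic pension funds' purchases of foreign equities 31.6, increase in resident deposits held at foreign banks 18.5; capital account: acquisition of foreign patents and trademarks (non-produced assets) 3.1, debt forgiveness received from foreign official creditors 10.6.)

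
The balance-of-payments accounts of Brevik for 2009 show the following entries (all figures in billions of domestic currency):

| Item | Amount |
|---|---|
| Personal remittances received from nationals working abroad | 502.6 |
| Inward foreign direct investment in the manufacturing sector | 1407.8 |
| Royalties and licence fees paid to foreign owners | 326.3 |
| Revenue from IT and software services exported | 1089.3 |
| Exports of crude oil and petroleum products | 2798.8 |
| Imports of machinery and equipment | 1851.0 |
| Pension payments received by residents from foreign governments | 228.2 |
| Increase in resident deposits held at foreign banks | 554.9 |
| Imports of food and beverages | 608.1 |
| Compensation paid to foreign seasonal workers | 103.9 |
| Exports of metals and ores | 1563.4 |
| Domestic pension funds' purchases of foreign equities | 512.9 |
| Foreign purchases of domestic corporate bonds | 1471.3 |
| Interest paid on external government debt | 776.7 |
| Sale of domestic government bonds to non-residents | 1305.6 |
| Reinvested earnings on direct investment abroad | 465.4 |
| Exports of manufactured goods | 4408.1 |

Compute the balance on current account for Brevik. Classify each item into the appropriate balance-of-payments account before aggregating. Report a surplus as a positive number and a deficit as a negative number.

Goods: 4408.1 + 1563.4 - 608.1 - 1851.0 + 2798.8 = 6311.2
Services: -326.3 + 1089.3 = 763.0
Primary income: 465.4 - 776.7 - 103.9 = -415.2
Secondary income: 502.6 + 228.2 = 730.8
Current account = 6311.2 + 763.0 + (-415.2) + 730.8 = 7389.8
(Excluded from the current account — financial account: inward foreign direct investment in the manufacturing sector 1407.8, increase in resident deposits held at foreign banks 554.9, domestic pension funds' purchases of foreign equities 512.9, foreign purchases of domestic corporate bonds 1471.3, sale of domestic government bonds to non-residents 1305.6.)

7389.8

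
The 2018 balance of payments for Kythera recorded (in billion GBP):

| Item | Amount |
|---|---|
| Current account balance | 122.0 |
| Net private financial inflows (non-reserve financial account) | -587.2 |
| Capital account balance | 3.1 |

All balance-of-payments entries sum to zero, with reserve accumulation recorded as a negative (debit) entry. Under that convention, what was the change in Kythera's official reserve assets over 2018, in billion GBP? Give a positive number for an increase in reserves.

-462.1

Official reserve transactions balance = -(122.0 + 3.1 + (-587.2)) = 462.1
An accumulation of reserves is recorded as a debit (negative entry), so the change in the stock of reserves is the negative of that balance.
Change in official reserves = -(462.1) = -462.1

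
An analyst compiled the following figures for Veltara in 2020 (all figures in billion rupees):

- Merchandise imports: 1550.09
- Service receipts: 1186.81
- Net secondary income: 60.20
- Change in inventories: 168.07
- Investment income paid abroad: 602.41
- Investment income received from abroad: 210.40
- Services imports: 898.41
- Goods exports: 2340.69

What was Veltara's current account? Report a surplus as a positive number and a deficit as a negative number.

Goods balance = 2340.69 - 1550.09 = 790.60
Services balance = 1186.81 - 898.41 = 288.40
Trade balance (goods + services) = 790.60 + 288.40 = 1079.00
Net primary income = 210.40 - 602.41 = -392.01
Net secondary income = 60.20
Current account = 1079.00 + (-392.01) + 60.20 = 747.19

747.19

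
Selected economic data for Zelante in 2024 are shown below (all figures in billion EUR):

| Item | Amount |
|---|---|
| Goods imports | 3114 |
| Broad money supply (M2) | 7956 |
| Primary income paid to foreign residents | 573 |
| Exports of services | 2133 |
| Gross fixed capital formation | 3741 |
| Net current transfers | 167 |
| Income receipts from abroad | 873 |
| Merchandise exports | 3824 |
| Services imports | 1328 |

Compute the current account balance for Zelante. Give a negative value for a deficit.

Goods balance = 3824 - 3114 = 710
Services balance = 2133 - 1328 = 805
Trade balance (goods + services) = 710 + 805 = 1515
Net primary income = 873 - 573 = 300
Net secondary income = 167
Current account = 1515 + 300 + 167 = 1982

1982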